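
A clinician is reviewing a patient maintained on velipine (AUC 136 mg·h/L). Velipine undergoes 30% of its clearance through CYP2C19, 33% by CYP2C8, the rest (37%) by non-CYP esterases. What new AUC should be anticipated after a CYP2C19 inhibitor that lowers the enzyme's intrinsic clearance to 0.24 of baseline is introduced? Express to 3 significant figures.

The CYP2C19 pathway (30% of clearance) is reduced to 0.24× activity: 0.3 × 0.24 = 0.072.
CYP2C8 (33%) and the residual 37% are unaffected.
Relative clearance = 0.072 + 0.33 + 0.37 = 0.772.
AUC ∝ 1/CL, so new value = 136 / 0.772 = 176 mg·h/L.

176 mg·h/L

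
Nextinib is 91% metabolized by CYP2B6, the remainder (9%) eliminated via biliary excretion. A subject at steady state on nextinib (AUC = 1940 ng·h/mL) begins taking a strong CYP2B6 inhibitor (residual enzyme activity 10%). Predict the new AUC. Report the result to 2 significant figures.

CYP2B6: 0.91 × 0.1 = 0.091
Other: 0.09 (unchanged)
Relative clearance = 0.091 + 0.09 = 0.181.
With dosing unchanged, AUC scales as 1/CL: 1940 / 0.181 = 1.1 × 10⁴ ng·h/mL.

1.1 × 10⁴ ng·h/mL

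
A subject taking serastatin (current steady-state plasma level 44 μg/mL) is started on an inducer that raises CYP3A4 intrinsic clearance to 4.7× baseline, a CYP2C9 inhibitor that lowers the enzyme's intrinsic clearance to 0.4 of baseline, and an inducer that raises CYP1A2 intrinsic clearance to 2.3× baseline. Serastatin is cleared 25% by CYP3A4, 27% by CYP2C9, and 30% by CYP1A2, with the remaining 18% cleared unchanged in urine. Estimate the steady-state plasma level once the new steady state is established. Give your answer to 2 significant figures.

20 μg/mL

The CYP3A4 pathway (25% of clearance) increases to 4.7× activity: 0.25 × 4.7 = 1.175.
The CYP2C9 pathway (27% of clearance) drops to 0.4× activity: 0.27 × 0.4 = 0.108.
The CYP1A2 pathway (30% of clearance) increases to 2.3× activity: 0.3 × 2.3 = 0.69.
The remaining 18% of clearance is unaffected.
CL_new/CL_old = 1.175 + 0.108 + 0.69 + 0.18 = 2.153.
New steady-state plasma level = 44 / 2.153 = 20 μg/mL (concentration scales inversely with clearance).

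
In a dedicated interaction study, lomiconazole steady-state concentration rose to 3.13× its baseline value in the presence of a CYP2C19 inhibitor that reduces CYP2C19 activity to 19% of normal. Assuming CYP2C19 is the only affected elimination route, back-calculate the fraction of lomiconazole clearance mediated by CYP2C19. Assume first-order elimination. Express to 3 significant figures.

0.840

CL'/CL = 1 / 3.13 = 0.3195
0.19·fm + (1 − fm) = 0.3195
fm = (0.3195 − 1) / (0.19 − 1) = 0.840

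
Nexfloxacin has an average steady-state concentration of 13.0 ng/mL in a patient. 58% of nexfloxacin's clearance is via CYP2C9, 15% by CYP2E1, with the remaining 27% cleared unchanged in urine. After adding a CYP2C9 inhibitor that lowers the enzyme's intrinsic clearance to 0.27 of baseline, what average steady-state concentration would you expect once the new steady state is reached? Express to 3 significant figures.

22.5 ng/mL

The CYP2C9 pathway (58% of clearance) falls to 0.27× activity: 0.58 × 0.27 = 0.1566.
CYP2E1 (15%) and the residual 27% are unaffected.
New clearance relative to baseline: 0.1566 + 0.15 + 0.27 = 0.5766.
New average steady-state concentration = baseline ÷ relative clearance = 13.0 / 0.5766 = 22.5 ng/mL.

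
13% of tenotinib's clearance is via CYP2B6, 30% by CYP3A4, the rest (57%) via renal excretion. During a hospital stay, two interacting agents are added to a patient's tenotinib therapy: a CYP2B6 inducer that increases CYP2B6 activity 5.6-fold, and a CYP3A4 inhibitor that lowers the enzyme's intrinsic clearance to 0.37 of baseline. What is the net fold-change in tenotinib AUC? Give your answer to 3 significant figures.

0.710

The CYP2B6 pathway (13% of clearance) is boosted to 5.6× activity: 0.13 × 5.6 = 0.728.
The CYP3A4 pathway (30% of clearance) drops to 0.37× activity: 0.3 × 0.37 = 0.111.
The remaining 57% of clearance is unaffected.
CL_new/CL_old = 0.728 + 0.111 + 0.57 = 1.409.
AUC ∝ 1/CL: fold-change = 1 / 1.409 = 0.710.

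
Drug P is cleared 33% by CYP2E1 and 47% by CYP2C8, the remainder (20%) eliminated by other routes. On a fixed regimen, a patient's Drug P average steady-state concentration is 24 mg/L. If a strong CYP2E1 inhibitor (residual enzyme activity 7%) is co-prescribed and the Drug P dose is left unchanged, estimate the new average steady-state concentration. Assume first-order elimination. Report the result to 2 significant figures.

35 mg/L

CYP2E1: 0.33 × 0.07 = 0.0231
CYP2C8: 0.47 (unchanged)
Other: 0.2 (unchanged)
CL_new/CL_old = 0.0231 + 0.47 + 0.2 = 0.6931.
Average steady-state concentration ∝ 1/CL, so new value = 24 / 0.6931 = 35 mg/L.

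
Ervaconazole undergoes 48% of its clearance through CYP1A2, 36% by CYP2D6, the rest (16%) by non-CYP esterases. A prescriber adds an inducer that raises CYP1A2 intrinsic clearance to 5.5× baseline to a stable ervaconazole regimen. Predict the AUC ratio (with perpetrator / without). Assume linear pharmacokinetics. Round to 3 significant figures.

The CYP1A2 pathway (48% of clearance) is boosted to 5.5× activity: 0.48 × 5.5 = 2.64.
CYP2D6 (36%) and the residual 16% are unaffected.
Relative clearance = 2.64 + 0.36 + 0.16 = 3.16.
AUC is inversely proportional to clearance, so the fold-change is 1 / 3.16 = 0.316.

0.316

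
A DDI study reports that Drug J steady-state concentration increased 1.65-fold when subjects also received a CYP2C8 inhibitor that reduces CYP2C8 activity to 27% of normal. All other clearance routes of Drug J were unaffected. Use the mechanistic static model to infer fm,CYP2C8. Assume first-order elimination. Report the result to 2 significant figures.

Call the CYP2C8 fraction fm. After the interaction, CL_new/CL_old = fm × 0.27 + (1 − fm).
Steady-state concentration ratio = 1 / (new CL fraction), so new CL fraction = 1 / 1.65 = 0.6061.
fm × 0.27 + 1 − fm = 0.6061  ⇒  fm × (0.27 − 1) = −0.3939  ⇒  fm = 0.54.

0.54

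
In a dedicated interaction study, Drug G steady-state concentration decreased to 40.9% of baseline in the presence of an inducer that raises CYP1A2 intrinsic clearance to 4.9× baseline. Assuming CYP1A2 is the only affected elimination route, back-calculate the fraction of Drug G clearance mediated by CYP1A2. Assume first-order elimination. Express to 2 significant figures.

0.37

Write x for the fraction cleared via CYP1A2. The observed steady-state concentration change means clearance rose to 1/0.409 = 2.445 of baseline.
Only the CYP1A2 route changed, so 2.445 = x·4.9 + (1 − x), giving x = 0.37.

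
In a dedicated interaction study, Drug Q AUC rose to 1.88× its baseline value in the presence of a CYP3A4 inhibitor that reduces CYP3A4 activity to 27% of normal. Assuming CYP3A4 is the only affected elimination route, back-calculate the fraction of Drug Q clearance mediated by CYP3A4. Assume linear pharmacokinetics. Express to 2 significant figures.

Let x = fm,CYP3A4. Because AUC ∝ 1/CL, relative clearance fell to 1/1.88 = 0.5319.
Setting x·0.27 + (1 − x) = 0.5319 and solving: x = (0.5319 − 1)/(0.27 − 1) = 0.64.

0.64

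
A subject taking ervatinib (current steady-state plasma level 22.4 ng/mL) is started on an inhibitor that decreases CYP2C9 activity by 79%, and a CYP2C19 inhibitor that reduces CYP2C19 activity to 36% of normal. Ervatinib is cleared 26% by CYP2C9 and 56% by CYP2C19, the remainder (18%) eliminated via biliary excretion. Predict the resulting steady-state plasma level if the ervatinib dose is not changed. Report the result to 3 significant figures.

The CYP2C9 pathway (26% of clearance) is reduced to 0.21× activity: 0.26 × 0.21 = 0.0546.
The CYP2C19 pathway (56% of clearance) is reduced to 0.36× activity: 0.56 × 0.36 = 0.2016.
Non-CYP routes (18%) are unchanged.
New clearance relative to baseline: 0.0546 + 0.2016 + 0.18 = 0.4362.
New steady-state plasma level = 22.4 / 0.4362 = 51.4 ng/mL (concentration scales inversely with clearance).

51.4 ng/mL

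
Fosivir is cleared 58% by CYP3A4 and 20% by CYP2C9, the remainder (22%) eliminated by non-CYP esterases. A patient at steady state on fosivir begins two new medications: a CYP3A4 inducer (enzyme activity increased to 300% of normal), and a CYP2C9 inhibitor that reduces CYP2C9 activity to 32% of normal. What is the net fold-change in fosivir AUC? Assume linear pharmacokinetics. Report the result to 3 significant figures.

The CYP3A4 pathway (58% of clearance) is boosted to 3× activity: 0.58 × 3 = 1.74.
The CYP2C9 pathway (20% of clearance) is reduced to 0.32× activity: 0.2 × 0.32 = 0.064.
Non-CYP routes (22%) are unchanged.
Relative clearance = 1.74 + 0.064 + 0.22 = 2.024.
Because AUC varies inversely with clearance, the combined effect is 1 / 2.024 = 0.494.

0.494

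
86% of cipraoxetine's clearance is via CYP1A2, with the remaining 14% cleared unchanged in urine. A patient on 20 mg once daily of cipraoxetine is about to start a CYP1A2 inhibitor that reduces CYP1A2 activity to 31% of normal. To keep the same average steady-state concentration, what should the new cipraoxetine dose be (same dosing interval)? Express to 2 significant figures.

8.1 mg

The CYP1A2 pathway (86% of clearance) drops to 0.31× activity: 0.86 × 0.31 = 0.2666.
The remaining 14% of clearance is unaffected.
CL_new/CL_old = 0.2666 + 0.14 = 0.4066.
To maintain the same steady-state level, dose must scale with clearance: new dose = 20 × 0.4066 = 8.1 mg.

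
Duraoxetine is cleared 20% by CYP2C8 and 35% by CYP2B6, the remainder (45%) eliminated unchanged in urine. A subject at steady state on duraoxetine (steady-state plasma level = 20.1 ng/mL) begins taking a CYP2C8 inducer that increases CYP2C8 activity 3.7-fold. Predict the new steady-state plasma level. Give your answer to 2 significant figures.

The CYP2C8 pathway (20% of clearance) increases to 3.7× activity: 0.2 × 3.7 = 0.74.
CYP2B6 (35%) and the residual 45% are unaffected.
New clearance relative to baseline: 0.74 + 0.35 + 0.45 = 1.54.
Steady-state plasma level ∝ 1/CL, so new value = 20.1 / 1.54 = 13 ng/mL.

13 ng/mL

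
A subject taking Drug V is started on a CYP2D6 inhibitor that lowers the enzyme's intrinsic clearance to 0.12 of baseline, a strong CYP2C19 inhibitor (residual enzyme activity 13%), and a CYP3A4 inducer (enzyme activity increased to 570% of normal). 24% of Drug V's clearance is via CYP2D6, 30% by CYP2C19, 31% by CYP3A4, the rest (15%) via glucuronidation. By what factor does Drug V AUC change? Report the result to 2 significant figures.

0.50

CYP2D6: 0.24 × 0.12 = 0.0288
CYP2C19: 0.3 × 0.13 = 0.039
CYP3A4: 0.31 × 5.7 = 1.767
Other: 0.15 (unchanged)
CL_new/CL_old = 0.0288 + 0.039 + 1.767 + 0.15 = 1.9848.
AUC ∝ 1/CL: fold-change = 1 / 1.9848 = 0.50.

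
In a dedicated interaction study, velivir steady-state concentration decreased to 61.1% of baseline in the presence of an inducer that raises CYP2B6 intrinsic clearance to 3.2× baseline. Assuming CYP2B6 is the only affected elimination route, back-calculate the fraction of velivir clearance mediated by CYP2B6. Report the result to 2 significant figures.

CL'/CL = 1 / 0.611 = 1.637
3.2·fm + (1 − fm) = 1.637
fm = (1.637 − 1) / (3.2 − 1) = 0.29

0.29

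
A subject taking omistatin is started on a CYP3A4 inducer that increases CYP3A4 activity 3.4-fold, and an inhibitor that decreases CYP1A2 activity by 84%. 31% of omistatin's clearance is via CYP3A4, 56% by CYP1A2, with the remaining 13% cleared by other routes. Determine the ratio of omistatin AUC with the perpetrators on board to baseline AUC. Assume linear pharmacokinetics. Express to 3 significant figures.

0.785

CYP3A4: 0.31 × 3.4 = 1.054
CYP1A2: 0.56 × 0.16 = 0.0896
Other: 0.13 (unchanged)
New clearance relative to baseline: 1.054 + 0.0896 + 0.13 = 1.2736.
Net AUC ratio = 1 / 1.2736 = 0.785.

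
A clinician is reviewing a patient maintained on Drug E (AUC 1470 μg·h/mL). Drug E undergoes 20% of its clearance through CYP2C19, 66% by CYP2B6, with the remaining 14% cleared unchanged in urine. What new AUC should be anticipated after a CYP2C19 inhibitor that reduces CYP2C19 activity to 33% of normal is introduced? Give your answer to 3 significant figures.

The CYP2C19 pathway (20% of clearance) falls to 0.33× activity: 0.2 × 0.33 = 0.066.
CYP2B6 (66%) and the residual 14% are unaffected.
New clearance relative to baseline: 0.066 + 0.66 + 0.14 = 0.866.
With dosing unchanged, AUC scales as 1/CL: 1470 / 0.866 = 1.70 × 10³ μg·h/mL.

1.70 × 10³ μg·h/mL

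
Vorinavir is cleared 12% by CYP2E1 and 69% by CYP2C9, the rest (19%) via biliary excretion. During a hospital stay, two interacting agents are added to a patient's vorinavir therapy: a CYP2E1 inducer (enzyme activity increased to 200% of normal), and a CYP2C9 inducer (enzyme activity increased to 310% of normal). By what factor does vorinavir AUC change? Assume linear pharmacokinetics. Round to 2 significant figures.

0.39

CYP2E1: 0.12 × 2 = 0.24
CYP2C9: 0.69 × 3.1 = 2.139
Other: 0.19 (unchanged)
CL_new/CL_old = 0.24 + 2.139 + 0.19 = 2.569.
Because AUC varies inversely with clearance, the combined effect is 1 / 2.569 = 0.39.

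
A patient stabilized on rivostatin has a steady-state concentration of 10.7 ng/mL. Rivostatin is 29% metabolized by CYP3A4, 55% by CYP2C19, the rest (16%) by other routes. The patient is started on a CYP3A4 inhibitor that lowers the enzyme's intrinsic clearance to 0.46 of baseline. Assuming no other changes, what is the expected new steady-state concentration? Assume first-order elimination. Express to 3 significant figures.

The CYP3A4 pathway (29% of clearance) falls to 0.46× activity: 0.29 × 0.46 = 0.1334.
CYP2C19 (55%) and the residual 16% are unaffected.
Relative clearance = 0.1334 + 0.55 + 0.16 = 0.8434.
With dosing unchanged, steady-state concentration scales as 1/CL: 10.7 / 0.8434 = 12.7 ng/mL.

12.7 ng/mL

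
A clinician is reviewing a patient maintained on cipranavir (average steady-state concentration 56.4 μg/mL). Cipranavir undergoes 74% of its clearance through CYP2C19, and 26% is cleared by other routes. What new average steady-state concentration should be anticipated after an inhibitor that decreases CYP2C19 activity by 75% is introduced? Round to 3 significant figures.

The CYP2C19 pathway (74% of clearance) is reduced to 0.25× activity: 0.74 × 0.25 = 0.185.
The remaining 26% of clearance is unaffected.
New clearance relative to baseline: 0.185 + 0.26 = 0.445.
With dosing unchanged, average steady-state concentration scales as 1/CL: 56.4 / 0.445 = 127 μg/mL.

127 μg/mL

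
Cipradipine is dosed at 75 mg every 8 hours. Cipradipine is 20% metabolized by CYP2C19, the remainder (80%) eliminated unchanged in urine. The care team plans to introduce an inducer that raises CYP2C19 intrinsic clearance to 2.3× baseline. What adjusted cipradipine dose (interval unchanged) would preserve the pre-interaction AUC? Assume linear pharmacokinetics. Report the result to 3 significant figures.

94.5 mg

The CYP2C19 pathway (20% of clearance) increases to 2.3× activity: 0.2 × 2.3 = 0.46.
Non-CYP routes (80%) are unchanged.
Relative clearance = 0.46 + 0.8 = 1.26.
Css,avg = (dose rate)/CL, so holding Css fixed requires dose ∝ CL: 75 × 1.26 = 94.5 mg.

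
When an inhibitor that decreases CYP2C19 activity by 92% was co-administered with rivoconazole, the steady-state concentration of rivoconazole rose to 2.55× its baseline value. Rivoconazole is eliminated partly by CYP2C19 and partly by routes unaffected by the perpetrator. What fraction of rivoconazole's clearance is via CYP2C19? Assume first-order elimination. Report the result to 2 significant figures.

0.66

Write x for the fraction cleared via CYP2C19. The observed steady-state concentration change means clearance fell to 1/2.55 = 0.3922 of baseline.
Only the CYP2C19 route changed, so 0.3922 = x·0.08 + (1 − x), giving x = 0.66.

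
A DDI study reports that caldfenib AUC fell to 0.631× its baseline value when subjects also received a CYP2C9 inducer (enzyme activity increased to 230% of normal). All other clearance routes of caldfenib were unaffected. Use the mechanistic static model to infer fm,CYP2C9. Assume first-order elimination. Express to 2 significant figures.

0.45

Call the CYP2C9 fraction fm. After the interaction, CL_new/CL_old = fm × 2.3 + (1 − fm).
AUC ratio = 1 / (new CL fraction), so new CL fraction = 1 / 0.631 = 1.585.
fm × 2.3 + 1 − fm = 1.585  ⇒  fm × (2.3 − 1) = 0.5848  ⇒  fm = 0.45.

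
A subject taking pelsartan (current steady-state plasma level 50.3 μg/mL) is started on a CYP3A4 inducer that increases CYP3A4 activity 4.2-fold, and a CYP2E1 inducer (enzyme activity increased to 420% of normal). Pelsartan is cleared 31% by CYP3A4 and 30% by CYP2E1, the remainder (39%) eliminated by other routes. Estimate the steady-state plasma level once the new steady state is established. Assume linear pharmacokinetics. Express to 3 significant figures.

The CYP3A4 pathway (31% of clearance) rises to 4.2× activity: 0.31 × 4.2 = 1.302.
The CYP2E1 pathway (30% of clearance) increases to 4.2× activity: 0.3 × 4.2 = 1.26.
Non-CYP routes (39%) are unchanged.
New clearance relative to baseline: 1.302 + 1.26 + 0.39 = 2.952.
Dividing the baseline by the relative clearance: 50.3 / 2.952 = 17.0 μg/mL.

17.0 μg/mL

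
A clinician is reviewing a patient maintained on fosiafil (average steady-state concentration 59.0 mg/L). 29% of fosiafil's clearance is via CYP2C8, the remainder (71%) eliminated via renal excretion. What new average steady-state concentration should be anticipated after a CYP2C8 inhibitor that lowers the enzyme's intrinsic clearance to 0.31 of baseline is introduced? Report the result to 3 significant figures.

The CYP2C8 pathway (29% of clearance) is reduced to 0.31× activity: 0.29 × 0.31 = 0.0899.
The remaining 71% of clearance is unaffected.
New clearance relative to baseline: 0.0899 + 0.71 = 0.7999.
New average steady-state concentration = baseline ÷ relative clearance = 59.0 / 0.7999 = 73.8 mg/L.

73.8 mg/L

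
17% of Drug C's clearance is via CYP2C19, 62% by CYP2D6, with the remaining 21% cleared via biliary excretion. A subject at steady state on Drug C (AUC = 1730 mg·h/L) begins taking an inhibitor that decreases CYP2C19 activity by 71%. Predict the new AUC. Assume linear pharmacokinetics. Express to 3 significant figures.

CYP2C19: 0.17 × 0.29 = 0.0493
CYP2D6: 0.62 (unchanged)
Other: 0.21 (unchanged)
New clearance relative to baseline: 0.0493 + 0.62 + 0.21 = 0.8793.
New AUC = baseline ÷ relative clearance = 1730 / 0.8793 = 1.97 × 10³ mg·h/L.

1.97 × 10³ mg·h/L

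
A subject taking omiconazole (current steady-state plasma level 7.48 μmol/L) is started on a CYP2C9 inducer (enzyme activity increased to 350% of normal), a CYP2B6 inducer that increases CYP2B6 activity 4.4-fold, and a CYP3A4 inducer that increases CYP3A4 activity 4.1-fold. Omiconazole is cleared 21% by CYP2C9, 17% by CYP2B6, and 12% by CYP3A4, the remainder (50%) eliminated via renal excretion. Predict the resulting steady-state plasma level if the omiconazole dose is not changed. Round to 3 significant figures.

CYP2C9: 0.21 × 3.5 = 0.735
CYP2B6: 0.17 × 4.4 = 0.748
CYP3A4: 0.12 × 4.1 = 0.492
Other: 0.5 (unchanged)
CL_new/CL_old = 0.735 + 0.748 + 0.492 + 0.5 = 2.475.
Dividing the baseline by the relative clearance: 7.48 / 2.475 = 3.02 μmol/L.

3.02 μmol/L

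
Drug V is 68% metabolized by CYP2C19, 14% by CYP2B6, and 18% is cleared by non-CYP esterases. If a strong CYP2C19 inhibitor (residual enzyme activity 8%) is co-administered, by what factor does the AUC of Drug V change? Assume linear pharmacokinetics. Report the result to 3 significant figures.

2.67

The CYP2C19 pathway (68% of clearance) drops to 0.08× activity: 0.68 × 0.08 = 0.0544.
CYP2B6 (14%) and the residual 18% are unaffected.
CL_new/CL_old = 0.0544 + 0.14 + 0.18 = 0.3744.
AUC ratio = CL_old/CL_new = 1 / 0.3744 = 2.67.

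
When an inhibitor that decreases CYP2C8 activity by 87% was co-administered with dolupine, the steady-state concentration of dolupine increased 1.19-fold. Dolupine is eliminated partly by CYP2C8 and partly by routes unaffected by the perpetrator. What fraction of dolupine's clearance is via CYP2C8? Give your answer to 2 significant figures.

CL'/CL = 1 / 1.19 = 0.8403
0.13·fm + (1 − fm) = 0.8403
fm = (0.8403 − 1) / (0.13 − 1) = 0.18

0.18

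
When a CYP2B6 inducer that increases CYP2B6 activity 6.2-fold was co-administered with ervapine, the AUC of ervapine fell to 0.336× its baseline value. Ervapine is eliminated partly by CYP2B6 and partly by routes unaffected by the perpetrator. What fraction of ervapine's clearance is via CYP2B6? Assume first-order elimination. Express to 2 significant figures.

0.38

Let x = fm,CYP2B6. Because AUC ∝ 1/CL, relative clearance rose to 1/0.336 = 2.976.
Only the CYP2B6 route changed, so 2.976 = x·6.2 + (1 − x), giving x = 0.38.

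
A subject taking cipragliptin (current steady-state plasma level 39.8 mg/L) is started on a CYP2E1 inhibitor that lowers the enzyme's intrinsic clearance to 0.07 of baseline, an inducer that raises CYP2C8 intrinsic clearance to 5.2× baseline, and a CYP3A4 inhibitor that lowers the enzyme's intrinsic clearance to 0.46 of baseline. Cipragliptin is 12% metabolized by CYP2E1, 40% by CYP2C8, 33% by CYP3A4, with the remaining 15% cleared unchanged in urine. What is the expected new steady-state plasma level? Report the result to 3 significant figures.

CYP2E1: 0.12 × 0.07 = 0.0084
CYP2C8: 0.4 × 5.2 = 2.08
CYP3A4: 0.33 × 0.46 = 0.1518
Other: 0.15 (unchanged)
New clearance relative to baseline: 0.0084 + 2.08 + 0.1518 + 0.15 = 2.3902.
Steady-state plasma level ∝ 1/CL: new value = 39.8 / 2.3902 = 16.7 mg/L.

16.7 mg/L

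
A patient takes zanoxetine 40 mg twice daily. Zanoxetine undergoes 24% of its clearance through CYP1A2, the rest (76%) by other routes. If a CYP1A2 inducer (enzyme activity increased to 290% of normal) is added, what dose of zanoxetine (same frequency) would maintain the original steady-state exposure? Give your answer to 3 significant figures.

The CYP1A2 pathway (24% of clearance) increases to 2.9× activity: 0.24 × 2.9 = 0.696.
Non-CYP routes (76%) are unchanged.
CL_new/CL_old = 0.696 + 0.76 = 1.456.
To maintain the same steady-state level, dose must scale with clearance: new dose = 40 × 1.456 = 58.2 mg.

58.2 mg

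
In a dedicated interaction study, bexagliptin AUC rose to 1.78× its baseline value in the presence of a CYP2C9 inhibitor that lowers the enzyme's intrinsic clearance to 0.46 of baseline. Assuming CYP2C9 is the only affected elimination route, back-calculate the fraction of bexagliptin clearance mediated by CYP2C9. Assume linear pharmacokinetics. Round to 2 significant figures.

0.81

Let fm be the CYP2C9 fraction. New clearance relative to baseline = fm × 0.46 + (1 − fm).
AUC ratio = 1 / (new CL fraction), so new CL fraction = 1 / 1.78 = 0.5618.
fm × 0.46 + 1 − fm = 0.5618  ⇒  fm × (0.46 − 1) = −0.4382  ⇒  fm = 0.81.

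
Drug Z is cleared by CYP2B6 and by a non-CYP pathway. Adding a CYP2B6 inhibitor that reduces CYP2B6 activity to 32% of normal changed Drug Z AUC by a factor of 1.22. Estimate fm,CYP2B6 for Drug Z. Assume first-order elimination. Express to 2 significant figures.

Call the CYP2B6 fraction fm. After the interaction, CL_new/CL_old = fm × 0.32 + (1 − fm).
AUC ratio = 1 / (new CL fraction), so new CL fraction = 1 / 1.22 = 0.8197.
fm × 0.32 + 1 − fm = 0.8197  ⇒  fm × (0.32 − 1) = −0.1803  ⇒  fm = 0.27.

0.27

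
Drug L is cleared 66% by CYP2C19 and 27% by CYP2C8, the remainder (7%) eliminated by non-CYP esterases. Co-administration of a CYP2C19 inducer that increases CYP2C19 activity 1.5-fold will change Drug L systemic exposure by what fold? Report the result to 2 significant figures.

0.75

The CYP2C19 pathway (66% of clearance) rises to 1.5× activity: 0.66 × 1.5 = 0.99.
CYP2C8 (27%) and the residual 7% are unaffected.
Relative clearance = 0.99 + 0.27 + 0.07 = 1.33.
Since systemic exposure ∝ 1/CL, the ratio is 1 / 1.33 = 0.75.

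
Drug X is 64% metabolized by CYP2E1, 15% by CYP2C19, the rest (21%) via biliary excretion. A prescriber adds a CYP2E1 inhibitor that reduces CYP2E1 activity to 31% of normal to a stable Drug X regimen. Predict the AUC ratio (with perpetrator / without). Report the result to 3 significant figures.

1.79

The CYP2E1 pathway (64% of clearance) is reduced to 0.31× activity: 0.64 × 0.31 = 0.1984.
CYP2C19 (15%) and the residual 21% are unaffected.
Relative clearance = 0.1984 + 0.15 + 0.21 = 0.5584.
Since AUC ∝ 1/CL, the ratio is 1 / 0.5584 = 1.79.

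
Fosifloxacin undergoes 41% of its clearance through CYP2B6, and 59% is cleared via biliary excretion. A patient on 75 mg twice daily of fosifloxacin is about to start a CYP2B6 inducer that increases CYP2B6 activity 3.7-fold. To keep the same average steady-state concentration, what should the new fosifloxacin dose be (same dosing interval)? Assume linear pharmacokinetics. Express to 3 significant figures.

CYP2B6: 0.41 × 3.7 = 1.517
Other: 0.59 (unchanged)
CL_new/CL_old = 1.517 + 0.59 = 2.107.
Css,avg = (dose rate)/CL, so holding Css fixed requires dose ∝ CL: 75 × 2.107 = 158 mg.

158 mg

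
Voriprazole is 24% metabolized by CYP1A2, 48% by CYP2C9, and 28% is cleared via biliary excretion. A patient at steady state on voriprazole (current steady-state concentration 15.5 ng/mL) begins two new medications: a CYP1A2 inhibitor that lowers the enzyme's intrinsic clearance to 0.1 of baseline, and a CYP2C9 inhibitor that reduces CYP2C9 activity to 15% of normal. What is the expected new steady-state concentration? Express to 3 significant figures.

41.2 ng/mL

CYP1A2: 0.24 × 0.1 = 0.024
CYP2C9: 0.48 × 0.15 = 0.072
Other: 0.28 (unchanged)
New clearance relative to baseline: 0.024 + 0.072 + 0.28 = 0.376.
Steady-state concentration ∝ 1/CL: new value = 15.5 / 0.376 = 41.2 ng/mL.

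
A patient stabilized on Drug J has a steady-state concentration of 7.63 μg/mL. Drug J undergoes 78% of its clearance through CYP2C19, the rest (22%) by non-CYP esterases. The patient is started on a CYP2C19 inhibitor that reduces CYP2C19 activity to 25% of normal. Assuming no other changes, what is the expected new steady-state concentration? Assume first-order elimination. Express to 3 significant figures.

The CYP2C19 pathway (78% of clearance) falls to 0.25× activity: 0.78 × 0.25 = 0.195.
Non-CYP routes (22%) are unchanged.
Relative clearance = 0.195 + 0.22 = 0.415.
New steady-state concentration = baseline ÷ relative clearance = 7.63 / 0.415 = 18.4 μg/mL.

18.4 μg/mL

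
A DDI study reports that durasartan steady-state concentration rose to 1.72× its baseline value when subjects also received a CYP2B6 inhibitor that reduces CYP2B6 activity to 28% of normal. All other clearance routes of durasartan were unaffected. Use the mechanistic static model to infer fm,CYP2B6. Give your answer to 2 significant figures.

0.58

Call the CYP2B6 fraction fm. After the interaction, CL_new/CL_old = fm × 0.28 + (1 − fm).
Steady-state concentration ratio = 1 / (new CL fraction), so new CL fraction = 1 / 1.72 = 0.5814.
fm × 0.28 + 1 − fm = 0.5814  ⇒  fm × (0.28 − 1) = −0.4186  ⇒  fm = 0.58.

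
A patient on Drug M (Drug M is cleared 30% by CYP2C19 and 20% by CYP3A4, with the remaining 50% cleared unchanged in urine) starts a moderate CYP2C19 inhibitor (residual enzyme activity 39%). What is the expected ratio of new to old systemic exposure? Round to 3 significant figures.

1.22

CYP2C19: 0.3 × 0.39 = 0.117
CYP3A4: 0.2 (unchanged)
Other: 0.5 (unchanged)
New clearance relative to baseline: 0.117 + 0.2 + 0.5 = 0.817.
Systemic exposure ratio = CL_old/CL_new = 1 / 0.817 = 1.22.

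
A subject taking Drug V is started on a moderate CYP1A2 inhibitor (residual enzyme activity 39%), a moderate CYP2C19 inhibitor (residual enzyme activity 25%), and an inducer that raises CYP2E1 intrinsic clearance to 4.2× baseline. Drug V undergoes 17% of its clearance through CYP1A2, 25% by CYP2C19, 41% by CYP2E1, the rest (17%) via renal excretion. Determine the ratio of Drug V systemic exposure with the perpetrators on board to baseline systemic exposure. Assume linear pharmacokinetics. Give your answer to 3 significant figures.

CYP1A2: 0.17 × 0.39 = 0.0663
CYP2C19: 0.25 × 0.25 = 0.0625
CYP2E1: 0.41 × 4.2 = 1.722
Other: 0.17 (unchanged)
Relative clearance = 0.0663 + 0.0625 + 1.722 + 0.17 = 2.0208.
Because systemic exposure varies inversely with clearance, the combined effect is 1 / 2.0208 = 0.495.

0.495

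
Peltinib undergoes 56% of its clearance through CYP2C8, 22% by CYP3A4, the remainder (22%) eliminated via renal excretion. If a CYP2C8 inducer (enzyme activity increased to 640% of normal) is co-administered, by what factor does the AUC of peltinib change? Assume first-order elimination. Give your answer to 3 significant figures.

The CYP2C8 pathway (56% of clearance) increases to 6.4× activity: 0.56 × 6.4 = 3.584.
CYP3A4 (22%) and the residual 22% are unaffected.
New clearance relative to baseline: 3.584 + 0.22 + 0.22 = 4.024.
Since AUC ∝ 1/CL, the ratio is 1 / 4.024 = 0.249.

0.249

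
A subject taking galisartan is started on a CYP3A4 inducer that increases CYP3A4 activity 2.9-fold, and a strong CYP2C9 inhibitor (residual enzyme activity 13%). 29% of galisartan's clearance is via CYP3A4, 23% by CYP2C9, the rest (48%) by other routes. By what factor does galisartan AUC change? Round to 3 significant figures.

The CYP3A4 pathway (29% of clearance) is boosted to 2.9× activity: 0.29 × 2.9 = 0.841.
The CYP2C9 pathway (23% of clearance) is reduced to 0.13× activity: 0.23 × 0.13 = 0.0299.
The remaining 48% of clearance is unaffected.
Relative clearance = 0.841 + 0.0299 + 0.48 = 1.3509.
Net AUC ratio = 1 / 1.3509 = 0.740.

0.740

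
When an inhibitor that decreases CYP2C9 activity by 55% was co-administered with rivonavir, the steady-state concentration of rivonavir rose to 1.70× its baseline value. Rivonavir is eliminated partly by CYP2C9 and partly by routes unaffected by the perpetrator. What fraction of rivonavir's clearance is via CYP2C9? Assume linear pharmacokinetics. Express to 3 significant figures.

0.749

Write x for the fraction cleared via CYP2C9. The observed steady-state concentration change means clearance fell to 1/1.70 = 0.5882 of baseline.
Setting x·0.45 + (1 − x) = 0.5882 and solving: x = (0.5882 − 1)/(0.45 − 1) = 0.749.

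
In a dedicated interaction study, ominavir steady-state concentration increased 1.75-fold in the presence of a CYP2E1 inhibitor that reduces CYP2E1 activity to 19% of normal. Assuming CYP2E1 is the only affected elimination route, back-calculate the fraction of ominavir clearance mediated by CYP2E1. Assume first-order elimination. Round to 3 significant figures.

Write x for the fraction cleared via CYP2E1. The observed steady-state concentration change means clearance fell to 1/1.75 = 0.5714 of baseline.
Only the CYP2E1 route changed, so 0.5714 = x·0.19 + (1 − x), giving x = 0.529.

0.529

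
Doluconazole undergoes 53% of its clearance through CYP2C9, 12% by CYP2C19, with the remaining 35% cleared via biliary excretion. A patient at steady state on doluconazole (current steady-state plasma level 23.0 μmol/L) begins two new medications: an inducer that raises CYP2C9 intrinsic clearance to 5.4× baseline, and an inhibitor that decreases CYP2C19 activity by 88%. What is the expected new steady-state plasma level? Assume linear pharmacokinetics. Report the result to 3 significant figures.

The CYP2C9 pathway (53% of clearance) increases to 5.4× activity: 0.53 × 5.4 = 2.862.
The CYP2C19 pathway (12% of clearance) drops to 0.12× activity: 0.12 × 0.12 = 0.0144.
The remaining 35% of clearance is unaffected.
CL_new/CL_old = 2.862 + 0.0144 + 0.35 = 3.2264.
New steady-state plasma level = 23.0 / 3.2264 = 7.13 μmol/L (concentration scales inversely with clearance).

7.13 μmol/L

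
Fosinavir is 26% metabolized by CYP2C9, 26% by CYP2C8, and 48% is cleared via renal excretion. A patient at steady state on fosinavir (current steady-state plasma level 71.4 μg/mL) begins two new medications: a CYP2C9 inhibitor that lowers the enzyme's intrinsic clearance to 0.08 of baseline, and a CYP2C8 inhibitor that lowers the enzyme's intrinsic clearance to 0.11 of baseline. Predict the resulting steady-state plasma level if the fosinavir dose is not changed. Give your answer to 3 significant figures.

135 μg/mL

The CYP2C9 pathway (26% of clearance) is reduced to 0.08× activity: 0.26 × 0.08 = 0.0208.
The CYP2C8 pathway (26% of clearance) drops to 0.11× activity: 0.26 × 0.11 = 0.0286.
The remaining 48% of clearance is unaffected.
New clearance relative to baseline: 0.0208 + 0.0286 + 0.48 = 0.5294.
New steady-state plasma level = 71.4 / 0.5294 = 135 μg/mL (concentration scales inversely with clearance).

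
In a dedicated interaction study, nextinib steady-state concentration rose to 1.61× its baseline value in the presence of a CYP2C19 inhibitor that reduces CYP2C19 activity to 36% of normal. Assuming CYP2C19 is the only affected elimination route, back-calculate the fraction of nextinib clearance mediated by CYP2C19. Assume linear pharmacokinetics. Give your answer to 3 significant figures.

Call the CYP2C19 fraction fm. After the interaction, CL_new/CL_old = fm × 0.36 + (1 − fm).
Steady-state concentration ratio = 1 / (new CL fraction), so new CL fraction = 1 / 1.61 = 0.6211.
fm × 0.36 + 1 − fm = 0.6211  ⇒  fm × (0.36 − 1) = −0.3789  ⇒  fm = 0.592.

0.592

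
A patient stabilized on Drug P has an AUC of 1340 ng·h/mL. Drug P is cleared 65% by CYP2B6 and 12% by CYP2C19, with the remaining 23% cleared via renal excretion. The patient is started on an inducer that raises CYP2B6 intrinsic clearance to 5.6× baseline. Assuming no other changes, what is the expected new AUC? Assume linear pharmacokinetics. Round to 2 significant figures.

The CYP2B6 pathway (65% of clearance) is boosted to 5.6× activity: 0.65 × 5.6 = 3.64.
CYP2C19 (12%) and the residual 23% are unaffected.
New clearance relative to baseline: 3.64 + 0.12 + 0.23 = 3.99.
New AUC = baseline ÷ relative clearance = 1340 / 3.99 = 3.4 × 10² ng·h/mL.

3.4 × 10² ng·h/mL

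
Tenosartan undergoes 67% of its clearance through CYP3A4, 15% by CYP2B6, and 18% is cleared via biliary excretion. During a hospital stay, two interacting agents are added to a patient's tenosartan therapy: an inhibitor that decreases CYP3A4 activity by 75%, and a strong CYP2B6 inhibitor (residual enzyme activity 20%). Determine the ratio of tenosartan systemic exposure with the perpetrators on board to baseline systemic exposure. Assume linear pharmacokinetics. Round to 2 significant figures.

2.6

The CYP3A4 pathway (67% of clearance) falls to 0.25× activity: 0.67 × 0.25 = 0.1675.
The CYP2B6 pathway (15% of clearance) drops to 0.2× activity: 0.15 × 0.2 = 0.03.
The remaining 18% of clearance is unaffected.
Relative clearance = 0.1675 + 0.03 + 0.18 = 0.3775.
Net systemic exposure ratio = 1 / 0.3775 = 2.6.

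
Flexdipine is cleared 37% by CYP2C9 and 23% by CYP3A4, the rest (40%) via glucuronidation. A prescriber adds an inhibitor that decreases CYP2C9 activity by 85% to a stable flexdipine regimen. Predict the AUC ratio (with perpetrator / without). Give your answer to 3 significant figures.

1.46

The CYP2C9 pathway (37% of clearance) falls to 0.15× activity: 0.37 × 0.15 = 0.0555.
CYP3A4 (23%) and the residual 40% are unaffected.
CL_new/CL_old = 0.0555 + 0.23 + 0.4 = 0.6855.
AUC is inversely proportional to clearance, so the fold-change is 1 / 0.6855 = 1.46.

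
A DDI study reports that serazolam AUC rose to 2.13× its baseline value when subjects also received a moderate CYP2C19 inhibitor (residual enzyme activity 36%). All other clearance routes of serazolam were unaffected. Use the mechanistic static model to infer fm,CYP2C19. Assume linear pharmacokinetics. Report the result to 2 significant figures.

0.83

Let fm be the CYP2C19 fraction. New clearance relative to baseline = fm × 0.36 + (1 − fm).
AUC ratio = 1 / (new CL fraction), so new CL fraction = 1 / 2.13 = 0.4695.
fm × 0.36 + 1 − fm = 0.4695  ⇒  fm × (0.36 − 1) = −0.5305  ⇒  fm = 0.83.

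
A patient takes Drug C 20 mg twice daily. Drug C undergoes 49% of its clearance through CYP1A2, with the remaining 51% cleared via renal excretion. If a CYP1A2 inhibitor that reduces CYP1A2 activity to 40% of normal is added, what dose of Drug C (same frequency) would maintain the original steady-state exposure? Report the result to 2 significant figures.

14 mg

The CYP1A2 pathway (49% of clearance) falls to 0.4× activity: 0.49 × 0.4 = 0.196.
The remaining 51% of clearance is unaffected.
New clearance relative to baseline: 0.196 + 0.51 = 0.706.
Css,avg = (dose rate)/CL, so holding Css fixed requires dose ∝ CL: 20 × 0.706 = 14 mg.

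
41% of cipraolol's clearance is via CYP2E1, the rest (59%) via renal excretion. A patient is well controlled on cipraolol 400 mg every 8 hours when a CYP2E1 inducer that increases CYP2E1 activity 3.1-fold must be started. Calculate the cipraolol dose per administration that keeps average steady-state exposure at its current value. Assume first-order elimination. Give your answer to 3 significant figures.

The CYP2E1 pathway (41% of clearance) rises to 3.1× activity: 0.41 × 3.1 = 1.271.
Non-CYP routes (59%) are unchanged.
CL_new/CL_old = 1.271 + 0.59 = 1.861.
Css,avg = (dose rate)/CL, so holding Css fixed requires dose ∝ CL: 400 × 1.861 = 744 mg.

744 mg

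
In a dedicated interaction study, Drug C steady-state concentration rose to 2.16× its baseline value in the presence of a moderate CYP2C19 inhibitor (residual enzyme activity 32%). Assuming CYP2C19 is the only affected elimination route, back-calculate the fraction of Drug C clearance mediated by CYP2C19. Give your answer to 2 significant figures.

CL'/CL = 1 / 2.16 = 0.463
0.32·fm + (1 − fm) = 0.463
fm = (0.463 − 1) / (0.32 − 1) = 0.79

0.79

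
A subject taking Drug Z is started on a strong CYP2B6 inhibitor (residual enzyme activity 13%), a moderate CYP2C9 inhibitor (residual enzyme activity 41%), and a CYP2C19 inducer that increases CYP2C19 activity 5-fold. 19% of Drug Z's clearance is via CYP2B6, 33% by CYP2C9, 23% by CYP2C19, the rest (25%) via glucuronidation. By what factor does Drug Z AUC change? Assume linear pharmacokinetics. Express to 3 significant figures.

The CYP2B6 pathway (19% of clearance) is reduced to 0.13× activity: 0.19 × 0.13 = 0.0247.
The CYP2C9 pathway (33% of clearance) is reduced to 0.41× activity: 0.33 × 0.41 = 0.1353.
The CYP2C19 pathway (23% of clearance) rises to 5× activity: 0.23 × 5 = 1.15.
The remaining 25% of clearance is unaffected.
Relative clearance = 0.0247 + 0.1353 + 1.15 + 0.25 = 1.56.
AUC ∝ 1/CL: fold-change = 1 / 1.56 = 0.641.

0.641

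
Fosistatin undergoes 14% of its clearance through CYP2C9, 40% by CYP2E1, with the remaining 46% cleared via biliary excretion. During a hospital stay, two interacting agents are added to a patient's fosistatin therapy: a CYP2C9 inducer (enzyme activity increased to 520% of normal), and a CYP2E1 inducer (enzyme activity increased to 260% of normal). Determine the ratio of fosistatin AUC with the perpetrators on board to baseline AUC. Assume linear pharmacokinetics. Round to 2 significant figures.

The CYP2C9 pathway (14% of clearance) is boosted to 5.2× activity: 0.14 × 5.2 = 0.728.
The CYP2E1 pathway (40% of clearance) is boosted to 2.6× activity: 0.4 × 2.6 = 1.04.
The remaining 46% of clearance is unaffected.
Relative clearance = 0.728 + 1.04 + 0.46 = 2.228.
Because AUC varies inversely with clearance, the combined effect is 1 / 2.228 = 0.45.

0.45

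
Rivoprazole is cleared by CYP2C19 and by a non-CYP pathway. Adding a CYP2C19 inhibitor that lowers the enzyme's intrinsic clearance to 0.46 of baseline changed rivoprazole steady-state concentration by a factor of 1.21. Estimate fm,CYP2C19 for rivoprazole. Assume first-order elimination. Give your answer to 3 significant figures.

0.321

Call the CYP2C19 fraction fm. After the interaction, CL_new/CL_old = fm × 0.46 + (1 − fm).
Steady-state concentration ratio = 1 / (new CL fraction), so new CL fraction = 1 / 1.21 = 0.8264.
fm × 0.46 + 1 − fm = 0.8264  ⇒  fm × (0.46 − 1) = −0.1736  ⇒  fm = 0.321.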